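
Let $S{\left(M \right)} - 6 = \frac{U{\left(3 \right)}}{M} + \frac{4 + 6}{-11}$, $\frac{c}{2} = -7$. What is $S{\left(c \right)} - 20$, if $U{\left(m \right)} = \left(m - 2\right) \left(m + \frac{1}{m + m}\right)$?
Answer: $- \frac{13985}{924} \approx -15.135$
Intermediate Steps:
$c = -14$ ($c = 2 \left(-7\right) = -14$)
$U{\left(m \right)} = \left(-2 + m\right) \left(m + \frac{1}{2 m}\right)$
$S{\left(M \right)} = \frac{56}{11} + \frac{19}{6 M}$ ($S{\left(M \right)} = 6 + \left(\frac{\frac{1}{2} + 3^{2} - \frac{1}{3} - 6}{M} + \frac{4 + 6}{-11}\right) = 6 + \left(\frac{\frac{1}{2} + 9 - \frac{1}{3} - 6}{M} + 10 \left(- \frac{1}{11}\right)\right) = 6 - \left(\frac{10}{11} - \frac{\frac{1}{2} + 9 - \frac{1}{3} - 6}{M}\right) = 6 - \left(\frac{10}{11} - \frac{19}{6 M}\right) = \frac{56}{11} + \frac{19}{6 M}$)
$S{\left(c \right)} - 20 = \frac{209 + 336 \left(-14\right)}{66 \left(-14\right)} - 20 = \frac{1}{66} \left(- \frac{1}{14}\right) \left(209 - 4704\right) - 20 = \frac{1}{66} \left(- \frac{1}{14}\right) \left(-4495\right) - 20 = \frac{4495}{924} - 20 = - \frac{13985}{924}$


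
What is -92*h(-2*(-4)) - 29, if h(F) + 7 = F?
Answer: -121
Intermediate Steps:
h(F) = -7 + F
-92*h(-2*(-4)) - 29 = -92*(-7 - 2*(-4)) - 29 = -92*(-7 + 8) - 29 = -92*1 - 29 = -92 - 29 = -121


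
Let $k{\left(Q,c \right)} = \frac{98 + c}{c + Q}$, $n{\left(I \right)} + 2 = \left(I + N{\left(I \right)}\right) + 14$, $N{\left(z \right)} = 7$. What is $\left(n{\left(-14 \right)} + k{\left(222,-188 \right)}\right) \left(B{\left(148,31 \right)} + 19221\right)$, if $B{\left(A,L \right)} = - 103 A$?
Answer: $\frac{159080}{17} \approx 9357.6$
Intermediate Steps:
$n{\left(I \right)} = 19 + I$ ($n{\left(I \right)} = -2 + \left(\left(I + 7\right) + 14\right) = -2 + \left(\left(7 + I\right) + 14\right) = -2 + \left(21 + I\right) = 19 + I$)
$k{\left(Q,c \right)} = \frac{98 + c}{Q + c}$
$\left(n{\left(-14 \right)} + k{\left(222,-188 \right)}\right) \left(B{\left(148,31 \right)} + 19221\right) = \left(\left(19 - 14\right) + \frac{98 - 188}{222 - 188}\right) \left(\left(-103\right) 148 + 19221\right) = \left(5 + \frac{1}{34} \left(-90\right)\right) \left(-15244 + 19221\right) = \left(5 + \frac{1}{34} \left(-90\right)\right) 3977 = \left(5 - \frac{45}{17}\right) 3977 = \frac{40}{17} \cdot 3977 = \frac{159080}{17}$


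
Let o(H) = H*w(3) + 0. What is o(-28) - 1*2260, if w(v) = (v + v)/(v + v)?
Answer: -2288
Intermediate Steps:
w(v) = 1 (w(v) = (2*v)/((2*v)) = (2*v)*(1/(2*v)) = 1)
o(H) = H (o(H) = H*1 + 0 = H + 0 = H)
o(-28) - 1*2260 = -28 - 1*2260 = -28 - 2260 = -2288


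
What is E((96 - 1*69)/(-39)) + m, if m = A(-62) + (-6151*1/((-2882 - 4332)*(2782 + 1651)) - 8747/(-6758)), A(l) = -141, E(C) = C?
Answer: -244698138983/1742891579 ≈ -140.40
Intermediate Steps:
m = -243491521736/1742891579 (m = -141 + (-6151*1/((-2882 - 4332)*(2782 + 1651)) - 8747/(-6758)) = -141 + (-6151/((-7214*4433)) - 8747*(-1/6758)) = -141 + (-6151/(-31979662) + 8747/6758) = -141 + (-6151*(-1/31979662) + 8747/6758) = -141 + (6151/31979662 + 8747/6758) = -141 + 2256190903/1742891579 = -243491521736/1742891579 ≈ -139.71)
E((96 - 1*69)/(-39)) + m = (96 - 1*69)/(-39) - 243491521736/1742891579 = (96 - 69)*(-1/39) - 243491521736/1742891579 = 27*(-1/39) - 243491521736/1742891579 = -9/13 - 243491521736/1742891579 = -244698138983/1742891579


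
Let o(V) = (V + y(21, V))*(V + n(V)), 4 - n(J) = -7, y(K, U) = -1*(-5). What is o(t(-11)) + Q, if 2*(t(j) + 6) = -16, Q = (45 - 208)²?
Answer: 26596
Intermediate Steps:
y(K, U) = 5
Q = 26569 (Q = (-163)² = 26569)
t(j) = -14 (t(j) = -6 + (½)*(-16) = -6 - 8 = -14)
n(J) = 11 (n(J) = 4 - 1*(-7) = 4 + 7 = 11)
o(V) = (5 + V)*(11 + V) (o(V) = (V + 5)*(V + 11) = (5 + V)*(11 + V))
o(t(-11)) + Q = (55 + (-14)² + 16*(-14)) + 26569 = (55 + 196 - 224) + 26569 = 27 + 26569 = 26596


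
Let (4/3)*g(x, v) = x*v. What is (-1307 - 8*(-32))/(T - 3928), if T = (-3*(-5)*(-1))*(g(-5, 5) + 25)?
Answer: 4204/16087 ≈ 0.26133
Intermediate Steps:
g(x, v) = 3*v*x/4 (g(x, v) = 3*(x*v)/4 = 3*(v*x)/4 = 3*v*x/4)
T = -375/4 (T = (-3*(-5)*(-1))*((¾)*5*(-5) + 25) = (15*(-1))*(-75/4 + 25) = -15*25/4 = -375/4 ≈ -93.750)
(-1307 - 8*(-32))/(T - 3928) = (-1307 - 8*(-32))/(-375/4 - 3928) = (-1307 + 256)/(-16087/4) = -1051*(-4/16087) = 4204/16087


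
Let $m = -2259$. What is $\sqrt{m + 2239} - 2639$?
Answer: $-2639 + 2 i \sqrt{5} \approx -2639.0 + 4.4721 i$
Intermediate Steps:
$\sqrt{m + 2239} - 2639 = \sqrt{-2259 + 2239} - 2639 = \sqrt{-20} - 2639 = 2 i \sqrt{5} - 2639 = -2639 + 2 i \sqrt{5}$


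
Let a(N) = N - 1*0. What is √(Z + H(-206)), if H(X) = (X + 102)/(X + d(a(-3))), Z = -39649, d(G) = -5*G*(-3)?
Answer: 3*I*√277544505/251 ≈ 199.12*I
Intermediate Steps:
a(N) = N (a(N) = N + 0 = N)
d(G) = 15*G
H(X) = (102 + X)/(-45 + X) (H(X) = (X + 102)/(X + 15*(-3)) = (102 + X)/(X - 45) = (102 + X)/(-45 + X))
√(Z + H(-206)) = √(-39649 + (102 - 206)/(-45 - 206)) = √(-39649 - 104/(-251)) = √(-39649 - 1/251*(-104)) = √(-39649 + 104/251) = √(-9951795/251) = 3*I*√277544505/251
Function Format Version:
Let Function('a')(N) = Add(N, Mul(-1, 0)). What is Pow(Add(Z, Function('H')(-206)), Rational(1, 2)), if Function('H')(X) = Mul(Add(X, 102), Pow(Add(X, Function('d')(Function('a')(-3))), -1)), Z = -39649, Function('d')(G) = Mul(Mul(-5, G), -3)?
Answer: Mul(Rational(3, 251), I, Pow(277544505, Rational(1, 2))) ≈ Mul(199.12, I)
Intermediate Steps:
Function('a')(N) = N (Function('a')(N) = Add(N, 0) = N)
Function('d')(G) = Mul(15, G)
Function('H')(X) = Mul(Pow(Add(-45, X), -1), Add(102, X)) (Function('H')(X) = Mul(Add(X, 102), Pow(Add(X, Mul(15, -3)), -1)) = Mul(Add(102, X), Pow(Add(X, -45), -1)) = Mul(Add(102, X), Pow(Add(-45, X), -1)) = Mul(Pow(Add(-45, X), -1), Add(102, X)))
Pow(Add(Z, Function('H')(-206)), Rational(1, 2)) = Pow(Add(-39649, Mul(Pow(Add(-45, -206), -1), Add(102, -206))), Rational(1, 2)) = Pow(Add(-39649, Mul(Pow(-251, -1), -104)), Rational(1, 2)) = Pow(Add(-39649, Mul(Rational(-1, 251), -104)), Rational(1, 2)) = Pow(Add(-39649, Rational(104, 251)), Rational(1, 2)) = Pow(Rational(-9951795, 251), Rational(1, 2)) = Mul(Rational(3, 251), I, Pow(277544505, Rational(1, 2)))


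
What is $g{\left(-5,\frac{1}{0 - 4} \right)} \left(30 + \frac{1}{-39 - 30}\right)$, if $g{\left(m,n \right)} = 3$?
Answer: $\frac{2069}{23} \approx 89.957$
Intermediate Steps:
$g{\left(-5,\frac{1}{0 - 4} \right)} \left(30 + \frac{1}{-39 - 30}\right) = 3 \left(30 + \frac{1}{-39 - 30}\right) = 3 \left(30 + \frac{1}{-69}\right) = 3 \left(30 - \frac{1}{69}\right) = 3 \cdot \frac{2069}{69} = \frac{2069}{23}$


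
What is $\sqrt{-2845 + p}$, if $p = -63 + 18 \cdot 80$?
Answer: $2 i \sqrt{367} \approx 38.315 i$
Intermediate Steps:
$p = 1377$ ($p = -63 + 1440 = 1377$)
$\sqrt{-2845 + p} = \sqrt{-2845 + 1377} = \sqrt{-1468} = 2 i \sqrt{367}$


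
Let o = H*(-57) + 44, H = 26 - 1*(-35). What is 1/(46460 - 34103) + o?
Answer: -42421580/12357 ≈ -3433.0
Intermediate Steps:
H = 61 (H = 26 + 35 = 61)
o = -3433 (o = 61*(-57) + 44 = -3477 + 44 = -3433)
1/(46460 - 34103) + o = 1/(46460 - 34103) - 3433 = 1/12357 - 3433 = -42421580/12357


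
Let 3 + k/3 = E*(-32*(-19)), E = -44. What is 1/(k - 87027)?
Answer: -1/167292 ≈ -5.9776e-6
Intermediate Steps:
k = -80265 (k = -9 + 3*(-(-1408)*(-19)) = -9 + 3*(-44*608) = -9 + 3*(-26752) = -9 - 80256 = -80265)
1/(k - 87027) = 1/(-80265 - 87027) = 1/(-167292) = -1/167292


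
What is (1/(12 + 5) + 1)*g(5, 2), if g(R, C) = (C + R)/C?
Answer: 63/17 ≈ 3.7059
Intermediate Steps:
g(R, C) = (C + R)/C
(1/(12 + 5) + 1)*g(5, 2) = (1/(12 + 5) + 1)*((2 + 5)/2) = (1/17 + 1)*((½)*7) = (1/17 + 1)*(7/2) = (18/17)*(7/2) = 63/17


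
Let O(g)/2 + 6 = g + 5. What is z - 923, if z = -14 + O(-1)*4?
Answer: -953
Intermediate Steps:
O(g) = -2 + 2*g (O(g) = -12 + 2*(g + 5) = -12 + 2*(5 + g) = -12 + (10 + 2*g) = -2 + 2*g)
z = -30 (z = -14 + (-2 + 2*(-1))*4 = -14 + (-2 - 2)*4 = -14 - 4*4 = -14 - 16 = -30)
z - 923 = -30 - 923 = -953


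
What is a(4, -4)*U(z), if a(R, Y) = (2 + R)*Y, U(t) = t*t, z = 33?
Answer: -26136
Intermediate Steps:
U(t) = t²
a(R, Y) = Y*(2 + R)
a(4, -4)*U(z) = -4*(2 + 4)*33² = -4*6*1089 = -24*1089 = -26136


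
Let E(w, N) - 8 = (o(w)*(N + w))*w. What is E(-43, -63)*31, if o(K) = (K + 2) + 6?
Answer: -4945182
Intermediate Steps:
o(K) = 8 + K (o(K) = (2 + K) + 6 = 8 + K)
E(w, N) = 8 + w*(8 + w)*(N + w) (E(w, N) = 8 + ((8 + w)*(N + w))*w = 8 + w*(8 + w)*(N + w))
E(-43, -63)*31 = (8 + (-43)²*(8 - 43) - 63*(-43)*(8 - 43))*31 = (8 + 1849*(-35) - 63*(-43)*(-35))*31 = (8 - 64715 - 94815)*31 = -159522*31 = -4945182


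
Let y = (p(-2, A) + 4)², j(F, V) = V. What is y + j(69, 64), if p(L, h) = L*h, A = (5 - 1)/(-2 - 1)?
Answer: 976/9 ≈ 108.44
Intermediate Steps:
A = -4/3 (A = 4/(-3) = 4*(-⅓) = -4/3 ≈ -1.3333)
y = 400/9 (y = (-2*(-4/3) + 4)² = (8/3 + 4)² = (20/3)² = 400/9 ≈ 44.444)
y + j(69, 64) = 400/9 + 64 = 976/9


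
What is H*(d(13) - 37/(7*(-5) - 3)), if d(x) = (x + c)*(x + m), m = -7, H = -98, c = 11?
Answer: -269941/19 ≈ -14207.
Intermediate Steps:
d(x) = (-7 + x)*(11 + x) (d(x) = (x + 11)*(x - 7) = (11 + x)*(-7 + x) = (-7 + x)*(11 + x))
H*(d(13) - 37/(7*(-5) - 3)) = -98*((-77 + 13² + 4*13) - 37/(7*(-5) - 3)) = -98*((-77 + 169 + 52) - 37/(-35 - 3)) = -98*(144 - 37/(-38)) = -98*(144 - 37*(-1/38)) = -98*(144 + 37/38) = -98*5509/38 = -269941/19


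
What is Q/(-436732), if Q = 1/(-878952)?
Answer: 1/383866464864 ≈ 2.6051e-12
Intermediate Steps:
Q = -1/878952 ≈ -1.1377e-6
Q/(-436732) = -1/878952/(-436732) = -1/878952*(-1/436732) = 1/383866464864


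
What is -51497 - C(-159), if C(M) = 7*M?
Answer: -50384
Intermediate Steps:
-51497 - C(-159) = -51497 - 7*(-159) = -51497 - 1*(-1113) = -51497 + 1113 = -50384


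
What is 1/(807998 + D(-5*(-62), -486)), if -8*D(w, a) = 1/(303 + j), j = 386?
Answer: 5512/4453684975 ≈ 1.2376e-6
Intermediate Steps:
D(w, a) = -1/5512 (D(w, a) = -1/(8*(303 + 386)) = -⅛/689 = -⅛*1/689 = -1/5512)
1/(807998 + D(-5*(-62), -486)) = 1/(807998 - 1/5512) = 1/(4453684975/5512) = 5512/4453684975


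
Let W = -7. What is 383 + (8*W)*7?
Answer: -9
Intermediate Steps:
383 + (8*W)*7 = 383 + (8*(-7))*7 = 383 - 56*7 = 383 - 392 = -9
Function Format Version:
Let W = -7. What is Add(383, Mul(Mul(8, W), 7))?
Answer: -9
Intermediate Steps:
Add(383, Mul(Mul(8, W), 7)) = Add(383, Mul(Mul(8, -7), 7)) = Add(383, Mul(-56, 7)) = Add(383, -392) = -9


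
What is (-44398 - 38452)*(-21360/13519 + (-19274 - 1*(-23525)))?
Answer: -4759559260650/13519 ≈ -3.5206e+8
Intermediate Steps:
(-44398 - 38452)*(-21360/13519 + (-19274 - 1*(-23525))) = -82850*(-21360*1/13519 + (-19274 + 23525)) = -82850*(-21360/13519 + 4251) = -82850*57447909/13519 = -4759559260650/13519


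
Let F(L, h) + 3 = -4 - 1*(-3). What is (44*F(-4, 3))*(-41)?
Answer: 7216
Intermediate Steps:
F(L, h) = -4 (F(L, h) = -3 + (-4 - 1*(-3)) = -3 + (-4 + 3) = -3 - 1 = -4)
(44*F(-4, 3))*(-41) = (44*(-4))*(-41) = -176*(-41) = 7216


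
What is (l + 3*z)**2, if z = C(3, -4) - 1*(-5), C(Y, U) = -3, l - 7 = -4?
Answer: 81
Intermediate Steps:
l = 3 (l = 7 - 4 = 3)
z = 2 (z = -3 - 1*(-5) = -3 + 5 = 2)
(l + 3*z)**2 = (3 + 3*2)**2 = (3 + 6)**2 = 9**2 = 81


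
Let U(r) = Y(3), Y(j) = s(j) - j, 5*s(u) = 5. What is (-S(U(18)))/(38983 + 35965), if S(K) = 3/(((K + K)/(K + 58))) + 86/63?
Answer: 640/1180431 ≈ 0.00054218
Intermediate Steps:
s(u) = 1 (s(u) = (⅕)*5 = 1)
Y(j) = 1 - j
U(r) = -2 (U(r) = 1 - 1*3 = 1 - 3 = -2)
S(K) = 86/63 + 3*(58 + K)/(2*K) (S(K) = 3/(((2*K)/(58 + K))) + 86*(1/63) = 3/((2*K/(58 + K))) + 86/63 = 3*((58 + K)/(2*K)) + 86/63 = 3*(58 + K)/(2*K) + 86/63 = 86/63 + 3*(58 + K)/(2*K))
(-S(U(18)))/(38983 + 35965) = (-(361/126 + 87/(-2)))/(38983 + 35965) = -(361/126 + 87*(-½))/74948 = -(361/126 - 87/2)*(1/74948) = -1*(-2560/63)*(1/74948) = (2560/63)*(1/74948) = 640/1180431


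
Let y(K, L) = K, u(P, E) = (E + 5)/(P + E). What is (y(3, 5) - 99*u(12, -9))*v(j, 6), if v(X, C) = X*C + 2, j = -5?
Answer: -3780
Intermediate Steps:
u(P, E) = (5 + E)/(E + P)
v(X, C) = 2 + C*X (v(X, C) = C*X + 2 = 2 + C*X)
(y(3, 5) - 99*u(12, -9))*v(j, 6) = (3 - 99*(5 - 9)/(-9 + 12))*(2 + 6*(-5)) = (3 - 99*(-4)/3)*(2 - 30) = (3 - 33*(-4))*(-28) = (3 - 99*(-4/3))*(-28) = (3 + 132)*(-28) = 135*(-28) = -3780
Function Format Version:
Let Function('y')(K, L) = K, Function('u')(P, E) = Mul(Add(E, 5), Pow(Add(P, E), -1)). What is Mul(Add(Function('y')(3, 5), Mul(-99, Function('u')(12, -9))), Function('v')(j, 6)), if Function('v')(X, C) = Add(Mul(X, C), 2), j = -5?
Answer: -3780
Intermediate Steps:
Function('u')(P, E) = Mul(Pow(Add(E, P), -1), Add(5, E)) (Function('u')(P, E) = Mul(Add(5, E), Pow(Add(E, P), -1)) = Mul(Pow(Add(E, P), -1), Add(5, E)))
Function('v')(X, C) = Add(2, Mul(C, X)) (Function('v')(X, C) = Add(Mul(C, X), 2) = Add(2, Mul(C, X)))
Mul(Add(Function('y')(3, 5), Mul(-99, Function('u')(12, -9))), Function('v')(j, 6)) = Mul(Add(3, Mul(-99, Mul(Pow(Add(-9, 12), -1), Add(5, -9)))), Add(2, Mul(6, -5))) = Mul(Add(3, Mul(-99, Mul(Pow(3, -1), -4))), Add(2, -30)) = Mul(Add(3, Mul(-99, Mul(Rational(1, 3), -4))), -28) = Mul(Add(3, Mul(-99, Rational(-4, 3))), -28) = Mul(Add(3, 132), -28) = Mul(135, -28) = -3780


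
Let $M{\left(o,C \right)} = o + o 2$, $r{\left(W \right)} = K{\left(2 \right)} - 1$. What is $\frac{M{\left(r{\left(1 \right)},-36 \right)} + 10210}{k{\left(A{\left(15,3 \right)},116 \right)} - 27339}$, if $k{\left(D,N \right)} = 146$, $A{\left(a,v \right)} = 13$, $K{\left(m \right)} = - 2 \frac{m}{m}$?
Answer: $- \frac{10201}{27193} \approx -0.37513$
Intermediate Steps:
$K{\left(m \right)} = -2$ ($K{\left(m \right)} = \left(-2\right) 1 = -2$)
$r{\left(W \right)} = -3$ ($r{\left(W \right)} = -2 - 1 = -3$)
$M{\left(o,C \right)} = 3 o$ ($M{\left(o,C \right)} = o + 2 o = 3 o$)
$\frac{M{\left(r{\left(1 \right)},-36 \right)} + 10210}{k{\left(A{\left(15,3 \right)},116 \right)} - 27339} = \frac{3 \left(-3\right) + 10210}{146 - 27339} = \frac{-9 + 10210}{-27193} = 10201 \left(- \frac{1}{27193}\right) = - \frac{10201}{27193}$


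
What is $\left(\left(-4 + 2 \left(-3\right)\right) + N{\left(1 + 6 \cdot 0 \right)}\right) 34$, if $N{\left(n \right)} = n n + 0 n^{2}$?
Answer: $-306$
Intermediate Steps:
$N{\left(n \right)} = n^{2}$ ($N{\left(n \right)} = n^{2} + 0 = n^{2}$)
$\left(\left(-4 + 2 \left(-3\right)\right) + N{\left(1 + 6 \cdot 0 \right)}\right) 34 = \left(\left(-4 + 2 \left(-3\right)\right) + \left(1 + 6 \cdot 0\right)^{2}\right) 34 = \left(\left(-4 - 6\right) + \left(1 + 0\right)^{2}\right) 34 = \left(-10 + 1^{2}\right) 34 = \left(-10 + 1\right) 34 = \left(-9\right) 34 = -306$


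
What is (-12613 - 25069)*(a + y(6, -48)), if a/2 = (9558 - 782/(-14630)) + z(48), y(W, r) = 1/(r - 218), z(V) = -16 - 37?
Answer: -5240017639369/7315 ≈ -7.1634e+8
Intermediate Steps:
z(V) = -53
y(W, r) = 1/(-218 + r)
a = 139058932/7315 (a = 2*((9558 - 782/(-14630)) - 53) = 2*((9558 - 782*(-1/14630)) - 53) = 2*((9558 + 391/7315) - 53) = 2*(69917161/7315 - 53) = 2*(69529466/7315) = 139058932/7315 ≈ 19010.)
(-12613 - 25069)*(a + y(6, -48)) = (-12613 - 25069)*(139058932/7315 + 1/(-218 - 48)) = -37682*(139058932/7315 + 1/(-266)) = -37682*(139058932/7315 - 1/266) = -37682*278117809/14630 = -5240017639369/7315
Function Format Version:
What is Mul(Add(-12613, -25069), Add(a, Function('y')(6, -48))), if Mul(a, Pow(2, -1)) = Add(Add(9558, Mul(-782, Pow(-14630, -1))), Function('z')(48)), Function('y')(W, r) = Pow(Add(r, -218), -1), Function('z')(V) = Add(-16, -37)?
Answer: Rational(-5240017639369, 7315) ≈ -7.1634e+8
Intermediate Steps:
Function('z')(V) = -53
Function('y')(W, r) = Pow(Add(-218, r), -1)
a = Rational(139058932, 7315) (a = Mul(2, Add(Add(9558, Mul(-782, Pow(-14630, -1))), -53)) = Mul(2, Add(Add(9558, Mul(-782, Rational(-1, 14630))), -53)) = Mul(2, Add(Add(9558, Rational(391, 7315)), -53)) = Mul(2, Add(Rational(69917161, 7315), -53)) = Mul(2, Rational(69529466, 7315)) = Rational(139058932, 7315) ≈ 19010.)
Mul(Add(-12613, -25069), Add(a, Function('y')(6, -48))) = Mul(Add(-12613, -25069), Add(Rational(139058932, 7315), Pow(Add(-218, -48), -1))) = Mul(-37682, Add(Rational(139058932, 7315), Pow(-266, -1))) = Mul(-37682, Add(Rational(139058932, 7315), Rational(-1, 266))) = Mul(-37682, Rational(278117809, 14630)) = Rational(-5240017639369, 7315)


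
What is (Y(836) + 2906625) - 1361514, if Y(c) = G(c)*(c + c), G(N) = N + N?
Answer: 4340695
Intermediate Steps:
G(N) = 2*N
Y(c) = 4*c**2 (Y(c) = (2*c)*(c + c) = (2*c)*(2*c) = 4*c**2)
(Y(836) + 2906625) - 1361514 = (4*836**2 + 2906625) - 1361514 = (4*698896 + 2906625) - 1361514 = (2795584 + 2906625) - 1361514 = 5702209 - 1361514 = 4340695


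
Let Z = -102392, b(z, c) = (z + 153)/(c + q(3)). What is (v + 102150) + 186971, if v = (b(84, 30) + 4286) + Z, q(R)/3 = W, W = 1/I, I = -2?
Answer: 3629443/19 ≈ 1.9102e+5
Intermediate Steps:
W = -½ (W = 1/(-2) = -½ ≈ -0.50000)
q(R) = -3/2 (q(R) = 3*(-½) = -3/2)
b(z, c) = (153 + z)/(-3/2 + c) (b(z, c) = (z + 153)/(c - 3/2) = (153 + z)/(-3/2 + c))
v = -1863856/19 (v = (2*(153 + 84)/(-3 + 2*30) + 4286) - 102392 = (2*237/(-3 + 60) + 4286) - 102392 = (2*237/57 + 4286) - 102392 = (2*(1/57)*237 + 4286) - 102392 = (158/19 + 4286) - 102392 = 81592/19 - 102392 = -1863856/19 ≈ -98098.)
(v + 102150) + 186971 = (-1863856/19 + 102150) + 186971 = 76994/19 + 186971 = 3629443/19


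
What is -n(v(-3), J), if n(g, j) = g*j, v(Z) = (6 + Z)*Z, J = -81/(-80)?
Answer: 729/80 ≈ 9.1125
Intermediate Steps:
J = 81/80 (J = -81*(-1/80) = 81/80 ≈ 1.0125)
v(Z) = Z*(6 + Z)
-n(v(-3), J) = -(-3*(6 - 3))*81/80 = -(-3*3)*81/80 = -(-9)*81/80 = -1*(-729/80) = 729/80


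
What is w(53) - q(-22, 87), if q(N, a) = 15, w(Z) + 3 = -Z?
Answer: -71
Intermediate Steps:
w(Z) = -3 - Z
w(53) - q(-22, 87) = (-3 - 1*53) - 1*15 = (-3 - 53) - 15 = -56 - 15 = -71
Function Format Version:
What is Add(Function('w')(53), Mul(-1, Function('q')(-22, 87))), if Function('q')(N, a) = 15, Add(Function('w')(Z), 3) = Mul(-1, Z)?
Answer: -71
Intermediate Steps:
Function('w')(Z) = Add(-3, Mul(-1, Z))
Add(Function('w')(53), Mul(-1, Function('q')(-22, 87))) = Add(Add(-3, Mul(-1, 53)), Mul(-1, 15)) = Add(Add(-3, -53), -15) = Add(-56, -15) = -71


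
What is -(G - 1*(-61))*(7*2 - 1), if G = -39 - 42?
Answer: 260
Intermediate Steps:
G = -81
-(G - 1*(-61))*(7*2 - 1) = -(-81 - 1*(-61))*(7*2 - 1) = -(-81 + 61)*(14 - 1) = -(-20)*13 = -1*(-260) = 260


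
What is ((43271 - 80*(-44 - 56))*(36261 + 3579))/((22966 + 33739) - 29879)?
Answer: 340439440/4471 ≈ 76144.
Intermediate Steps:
((43271 - 80*(-44 - 56))*(36261 + 3579))/((22966 + 33739) - 29879) = ((43271 - 80*(-100))*39840)/(56705 - 29879) = ((43271 + 8000)*39840)/26826 = (51271*39840)*(1/26826) = 2042636640*(1/26826) = 340439440/4471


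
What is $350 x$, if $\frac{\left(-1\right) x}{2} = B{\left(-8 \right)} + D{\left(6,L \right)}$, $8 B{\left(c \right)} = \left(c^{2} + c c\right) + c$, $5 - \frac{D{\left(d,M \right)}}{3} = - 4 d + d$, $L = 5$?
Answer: $-58800$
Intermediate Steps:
$D{\left(d,M \right)} = 15 + 9 d$ ($D{\left(d,M \right)} = 15 - 3 \left(- 4 d + d\right) = 15 - 3 \left(- 3 d\right) = 15 + 9 d$)
$B{\left(c \right)} = \frac{c^{2}}{4} + \frac{c}{8}$ ($B{\left(c \right)} = \frac{\left(c^{2} + c c\right) + c}{8} = \frac{\left(c^{2} + c^{2}\right) + c}{8} = \frac{2 c^{2} + c}{8} = \frac{c + 2 c^{2}}{8} = \frac{c^{2}}{4} + \frac{c}{8}$)
$x = -168$ ($x = - 2 \left(\frac{1}{8} \left(-8\right) \left(1 + 2 \left(-8\right)\right) + \left(15 + 9 \cdot 6\right)\right) = - 2 \left(\frac{1}{8} \left(-8\right) \left(1 - 16\right) + \left(15 + 54\right)\right) = - 2 \left(\frac{1}{8} \left(-8\right) \left(-15\right) + 69\right) = - 2 \left(15 + 69\right) = \left(-2\right) 84 = -168$)
$350 x = 350 \left(-168\right) = -58800$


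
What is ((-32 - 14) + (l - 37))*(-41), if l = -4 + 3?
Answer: 3444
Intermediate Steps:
l = -1
((-32 - 14) + (l - 37))*(-41) = ((-32 - 14) + (-1 - 37))*(-41) = (-46 - 38)*(-41) = -84*(-41) = 3444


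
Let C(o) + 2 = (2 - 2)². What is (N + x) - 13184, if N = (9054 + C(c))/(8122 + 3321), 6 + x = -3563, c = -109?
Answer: -191695527/11443 ≈ -16752.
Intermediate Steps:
x = -3569 (x = -6 - 3563 = -3569)
C(o) = -2 (C(o) = -2 + (2 - 2)² = -2 + 0² = -2 + 0 = -2)
N = 9052/11443 (N = (9054 - 2)/(8122 + 3321) = 9052/11443 ≈ 0.79105)
(N + x) - 13184 = (9052/11443 - 3569) - 13184 = -40831015/11443 - 13184 = -191695527/11443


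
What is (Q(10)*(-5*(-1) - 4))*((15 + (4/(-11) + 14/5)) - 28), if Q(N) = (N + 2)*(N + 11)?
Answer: -146412/55 ≈ -2662.0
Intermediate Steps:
Q(N) = (2 + N)*(11 + N)
(Q(10)*(-5*(-1) - 4))*((15 + (4/(-11) + 14/5)) - 28) = ((22 + 10**2 + 13*10)*(-5*(-1) - 4))*((15 + (4/(-11) + 14/5)) - 28) = ((22 + 100 + 130)*(5 - 4))*((15 + (4*(-1/11) + 14*(1/5))) - 28) = (252*1)*((15 + (-4/11 + 14/5)) - 28) = 252*((15 + 134/55) - 28) = 252*(959/55 - 28) = 252*(-581/55) = -146412/55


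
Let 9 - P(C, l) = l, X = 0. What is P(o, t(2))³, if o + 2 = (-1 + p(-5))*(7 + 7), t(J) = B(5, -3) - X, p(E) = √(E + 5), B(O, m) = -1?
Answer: 1000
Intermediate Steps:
p(E) = √(5 + E)
t(J) = -1 (t(J) = -1 - 1*0 = -1 + 0 = -1)
o = -16 (o = -2 + (-1 + √(5 - 5))*(7 + 7) = -2 + (-1 + √0)*14 = -2 + (-1 + 0)*14 = -2 - 1*14 = -2 - 14 = -16)
P(C, l) = 9 - l
P(o, t(2))³ = (9 - 1*(-1))³ = (9 + 1)³ = 10³ = 1000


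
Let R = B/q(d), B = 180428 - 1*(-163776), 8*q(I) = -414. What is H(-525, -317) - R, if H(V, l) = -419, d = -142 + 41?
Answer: 1290083/207 ≈ 6232.3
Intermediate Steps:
d = -101
q(I) = -207/4 (q(I) = (⅛)*(-414) = -207/4)
B = 344204 (B = 180428 + 163776 = 344204)
R = -1376816/207 (R = 344204/(-207/4) = 344204*(-4/207) = -1376816/207 ≈ -6651.3)
H(-525, -317) - R = -419 - 1*(-1376816/207) = -419 + 1376816/207 = 1290083/207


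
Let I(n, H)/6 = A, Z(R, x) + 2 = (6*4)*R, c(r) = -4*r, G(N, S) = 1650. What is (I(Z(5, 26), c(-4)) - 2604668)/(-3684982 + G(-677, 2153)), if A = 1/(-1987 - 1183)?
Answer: 4128398783/5838081220 ≈ 0.70715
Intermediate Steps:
A = -1/3170 (A = 1/(-3170) = -1/3170 ≈ -0.00031546)
Z(R, x) = -2 + 24*R (Z(R, x) = -2 + (6*4)*R = -2 + 24*R)
I(n, H) = -3/1585 (I(n, H) = 6*(-1/3170) = -3/1585)
(I(Z(5, 26), c(-4)) - 2604668)/(-3684982 + G(-677, 2153)) = (-3/1585 - 2604668)/(-3684982 + 1650) = -4128398783/1585/(-3683332) = -4128398783/1585*(-1/3683332) = 4128398783/5838081220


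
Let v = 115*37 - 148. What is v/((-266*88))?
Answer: -4107/23408 ≈ -0.17545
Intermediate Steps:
v = 4107 (v = 4255 - 148 = 4107)
v/((-266*88)) = 4107/((-266*88)) = 4107/(-23408) = 4107*(-1/23408) = -4107/23408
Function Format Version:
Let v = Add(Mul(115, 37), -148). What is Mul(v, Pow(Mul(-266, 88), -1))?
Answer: Rational(-4107, 23408) ≈ -0.17545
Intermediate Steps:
v = 4107 (v = Add(4255, -148) = 4107)
Mul(v, Pow(Mul(-266, 88), -1)) = Mul(4107, Pow(Mul(-266, 88), -1)) = Mul(4107, Pow(-23408, -1)) = Mul(4107, Rational(-1, 23408)) = Rational(-4107, 23408)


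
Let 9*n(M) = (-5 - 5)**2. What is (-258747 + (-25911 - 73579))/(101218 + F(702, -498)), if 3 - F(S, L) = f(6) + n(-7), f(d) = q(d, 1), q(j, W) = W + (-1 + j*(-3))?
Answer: -3224133/911051 ≈ -3.5389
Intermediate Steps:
n(M) = 100/9 (n(M) = (-5 - 5)**2/9 = (1/9)*(-10)**2 = (1/9)*100 = 100/9)
q(j, W) = -1 + W - 3*j (q(j, W) = W + (-1 - 3*j) = -1 + W - 3*j)
f(d) = -3*d (f(d) = -1 + 1 - 3*d = -3*d)
F(S, L) = 89/9 (F(S, L) = 3 - (-3*6 + 100/9) = 3 - (-18 + 100/9) = 3 - 1*(-62/9) = 3 + 62/9 = 89/9)
(-258747 + (-25911 - 73579))/(101218 + F(702, -498)) = (-258747 + (-25911 - 73579))/(101218 + 89/9) = (-258747 - 99490)/(911051/9) = -358237*9/911051 = -3224133/911051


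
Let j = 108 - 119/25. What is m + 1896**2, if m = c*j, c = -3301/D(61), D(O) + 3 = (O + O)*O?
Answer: 668537385719/185975 ≈ 3.5948e+6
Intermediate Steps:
D(O) = -3 + 2*O**2 (D(O) = -3 + (O + O)*O = -3 + (2*O)*O = -3 + 2*O**2)
j = 2581/25 (j = 108 - 119/25 = 2581/25 ≈ 103.24)
c = -3301/7439 (c = -3301/(-3 + 2*61**2) = -3301/(-3 + 2*3721) = -3301/(-3 + 7442) = -3301/7439 ≈ -0.44374)
m = -8519881/185975 (m = -3301/7439*2581/25 = -8519881/185975 ≈ -45.812)
m + 1896**2 = -8519881/185975 + 1896**2 = -8519881/185975 + 3594816 = 668537385719/185975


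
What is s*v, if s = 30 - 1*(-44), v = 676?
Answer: 50024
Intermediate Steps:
s = 74 (s = 30 + 44 = 74)
s*v = 74*676 = 50024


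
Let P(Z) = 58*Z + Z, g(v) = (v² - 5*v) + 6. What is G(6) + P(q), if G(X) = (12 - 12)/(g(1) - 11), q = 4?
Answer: 236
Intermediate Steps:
g(v) = 6 + v² - 5*v
P(Z) = 59*Z
G(X) = 0 (G(X) = (12 - 12)/((6 + 1² - 5*1) - 11) = 0/((6 + 1 - 5) - 11) = 0/(2 - 11) = 0/(-9) = 0*(-⅑) = 0)
G(6) + P(q) = 0 + 59*4 = 0 + 236 = 236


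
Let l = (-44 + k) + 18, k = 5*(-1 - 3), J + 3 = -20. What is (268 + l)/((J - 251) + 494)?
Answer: 111/110 ≈ 1.0091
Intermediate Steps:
J = -23 (J = -3 - 20 = -23)
k = -20 (k = 5*(-4) = -20)
l = -46 (l = (-44 - 20) + 18 = -64 + 18 = -46)
(268 + l)/((J - 251) + 494) = (268 - 46)/((-23 - 251) + 494) = 222/(-274 + 494) = 222/220 = 222*(1/220) = 111/110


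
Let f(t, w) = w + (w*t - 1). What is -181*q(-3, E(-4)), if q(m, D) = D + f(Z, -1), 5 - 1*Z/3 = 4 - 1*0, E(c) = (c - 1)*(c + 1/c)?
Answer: -11765/4 ≈ -2941.3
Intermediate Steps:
E(c) = (-1 + c)*(c + 1/c)
Z = 3 (Z = 15 - 3*(4 - 1*0) = 15 - 3*(4 + 0) = 15 - 3*4 = 15 - 12 = 3)
f(t, w) = -1 + w + t*w (f(t, w) = w + (t*w - 1) = w + (-1 + t*w) = -1 + w + t*w)
q(m, D) = -5 + D (q(m, D) = D + (-1 - 1 + 3*(-1)) = D + (-1 - 1 - 3) = D - 5 = -5 + D)
-181*q(-3, E(-4)) = -181*(-5 + (1 + (-4)**2 - 1*(-4) - 1/(-4))) = -181*(-5 + (1 + 16 + 4 - 1*(-1/4))) = -181*(-5 + (1 + 16 + 4 + 1/4)) = -181*(-5 + 85/4) = -181*65/4 = -11765/4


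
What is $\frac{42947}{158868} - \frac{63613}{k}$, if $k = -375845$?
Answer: $\frac{26247485299}{59709743460} \approx 0.43958$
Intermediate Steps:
$\frac{42947}{158868} - \frac{63613}{k} = \frac{42947}{158868} - \frac{63613}{-375845} = 42947 \cdot \frac{1}{158868} - - \frac{63613}{375845} = \frac{42947}{158868} + \frac{63613}{375845} = \frac{26247485299}{59709743460}$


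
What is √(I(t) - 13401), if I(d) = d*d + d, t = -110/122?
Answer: I*√49865451/61 ≈ 115.76*I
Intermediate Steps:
t = -55/61 (t = -110*1/122 = -55/61 ≈ -0.90164)
I(d) = d + d² (I(d) = d² + d = d + d²)
√(I(t) - 13401) = √(-55*(1 - 55/61)/61 - 13401) = √(-55/61*6/61 - 13401) = √(-330/3721 - 13401) = √(-49865451/3721) = I*√49865451/61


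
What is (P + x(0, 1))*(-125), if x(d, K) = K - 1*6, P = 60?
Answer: -6875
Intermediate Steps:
x(d, K) = -6 + K (x(d, K) = K - 6 = -6 + K)
(P + x(0, 1))*(-125) = (60 + (-6 + 1))*(-125) = (60 - 5)*(-125) = 55*(-125) = -6875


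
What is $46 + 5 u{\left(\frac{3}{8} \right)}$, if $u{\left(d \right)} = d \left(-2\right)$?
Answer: $\frac{169}{4} \approx 42.25$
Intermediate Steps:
$u{\left(d \right)} = - 2 d$
$46 + 5 u{\left(\frac{3}{8} \right)} = 46 + 5 \left(- 2 \cdot \frac{3}{8}\right) = 46 + 5 \left(- 2 \cdot 3 \cdot \frac{1}{8}\right) = 46 + 5 \left(\left(-2\right) \frac{3}{8}\right) = 46 + 5 \left(- \frac{3}{4}\right) = 46 - \frac{15}{4} = \frac{169}{4}$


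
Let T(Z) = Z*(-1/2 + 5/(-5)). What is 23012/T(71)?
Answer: -46024/213 ≈ -216.08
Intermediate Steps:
T(Z) = -3*Z/2 (T(Z) = Z*(-1*1/2 + 5*(-1/5)) = Z*(-1/2 - 1) = Z*(-3/2) = -3*Z/2)
23012/T(71) = 23012/((-3/2*71)) = 23012/(-213/2) = 23012*(-2/213) = -46024/213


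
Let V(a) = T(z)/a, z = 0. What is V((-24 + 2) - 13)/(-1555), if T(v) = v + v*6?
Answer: 0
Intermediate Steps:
T(v) = 7*v (T(v) = v + 6*v = 7*v)
V(a) = 0 (V(a) = (7*0)/a = 0/a = 0)
V((-24 + 2) - 13)/(-1555) = 0/(-1555) = 0*(-1/1555) = 0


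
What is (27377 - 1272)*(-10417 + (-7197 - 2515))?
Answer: -525467545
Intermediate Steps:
(27377 - 1272)*(-10417 + (-7197 - 2515)) = 26105*(-10417 - 9712) = 26105*(-20129) = -525467545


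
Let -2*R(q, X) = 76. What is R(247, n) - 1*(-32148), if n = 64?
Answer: 32110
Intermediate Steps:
R(q, X) = -38 (R(q, X) = -½*76 = -38)
R(247, n) - 1*(-32148) = -38 - 1*(-32148) = -38 + 32148 = 32110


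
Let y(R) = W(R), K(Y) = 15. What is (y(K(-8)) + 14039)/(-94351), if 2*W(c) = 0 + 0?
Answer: -14039/94351 ≈ -0.14880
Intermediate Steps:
W(c) = 0 (W(c) = (0 + 0)/2 = (½)*0 = 0)
y(R) = 0
(y(K(-8)) + 14039)/(-94351) = (0 + 14039)/(-94351) = 14039*(-1/94351) = -14039/94351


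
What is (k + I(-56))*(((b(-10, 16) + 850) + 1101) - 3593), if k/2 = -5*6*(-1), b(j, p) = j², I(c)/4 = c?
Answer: 252888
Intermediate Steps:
I(c) = 4*c
k = 60 (k = 2*(-5*6*(-1)) = 2*(-30*(-1)) = 2*30 = 60)
(k + I(-56))*(((b(-10, 16) + 850) + 1101) - 3593) = (60 + 4*(-56))*((((-10)² + 850) + 1101) - 3593) = (60 - 224)*(((100 + 850) + 1101) - 3593) = -164*((950 + 1101) - 3593) = -164*(2051 - 3593) = -164*(-1542) = 252888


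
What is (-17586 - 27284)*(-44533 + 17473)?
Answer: 1214182200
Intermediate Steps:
(-17586 - 27284)*(-44533 + 17473) = -44870*(-27060) = 1214182200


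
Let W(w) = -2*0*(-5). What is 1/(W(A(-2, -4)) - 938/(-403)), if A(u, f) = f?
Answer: 403/938 ≈ 0.42964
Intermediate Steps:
W(w) = 0 (W(w) = 0*(-5) = 0)
1/(W(A(-2, -4)) - 938/(-403)) = 1/(0 - 938/(-403)) = 1/(0 - 938*(-1/403)) = 1/(0 + 938/403) = 1/(938/403) = 403/938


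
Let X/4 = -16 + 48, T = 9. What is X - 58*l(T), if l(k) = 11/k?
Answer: 514/9 ≈ 57.111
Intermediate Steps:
X = 128 (X = 4*(-16 + 48) = 4*32 = 128)
X - 58*l(T) = 128 - 638/9 = 514/9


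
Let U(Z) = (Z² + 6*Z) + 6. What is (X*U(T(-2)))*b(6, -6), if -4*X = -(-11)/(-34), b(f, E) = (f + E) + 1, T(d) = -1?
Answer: 11/136 ≈ 0.080882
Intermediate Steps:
U(Z) = 6 + Z² + 6*Z
b(f, E) = 1 + E + f (b(f, E) = (E + f) + 1 = 1 + E + f)
X = 11/136 (X = -(-1)*(-11/(-34))/4 = -(-1)*(-11*(-1/34))/4 = -(-1)*11/(4*34) = -¼*(-11/34) = 11/136 ≈ 0.080882)
(X*U(T(-2)))*b(6, -6) = (11*(6 + (-1)² + 6*(-1))/136)*(1 - 6 + 6) = (11*(6 + 1 - 6)/136)*1 = ((11/136)*1)*1 = (11/136)*1 = 11/136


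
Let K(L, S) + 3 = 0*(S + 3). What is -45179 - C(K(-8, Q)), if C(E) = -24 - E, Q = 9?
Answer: -45158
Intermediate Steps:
K(L, S) = -3 (K(L, S) = -3 + 0*(S + 3) = -3 + 0*(3 + S) = -3 + 0 = -3)
-45179 - C(K(-8, Q)) = -45179 - (-24 - 1*(-3)) = -45179 - (-24 + 3) = -45179 - 1*(-21) = -45179 + 21 = -45158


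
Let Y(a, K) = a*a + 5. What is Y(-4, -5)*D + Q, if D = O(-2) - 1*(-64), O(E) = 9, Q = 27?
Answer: 1560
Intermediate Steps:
Y(a, K) = 5 + a**2 (Y(a, K) = a**2 + 5 = 5 + a**2)
D = 73 (D = 9 - 1*(-64) = 9 + 64 = 73)
Y(-4, -5)*D + Q = (5 + (-4)**2)*73 + 27 = (5 + 16)*73 + 27 = 21*73 + 27 = 1533 + 27 = 1560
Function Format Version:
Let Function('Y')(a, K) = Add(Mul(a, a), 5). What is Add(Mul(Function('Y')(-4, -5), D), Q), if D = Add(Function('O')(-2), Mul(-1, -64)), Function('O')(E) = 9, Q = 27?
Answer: 1560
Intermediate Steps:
Function('Y')(a, K) = Add(5, Pow(a, 2)) (Function('Y')(a, K) = Add(Pow(a, 2), 5) = Add(5, Pow(a, 2)))
D = 73 (D = Add(9, Mul(-1, -64)) = Add(9, 64) = 73)
Add(Mul(Function('Y')(-4, -5), D), Q) = Add(Mul(Add(5, Pow(-4, 2)), 73), 27) = Add(Mul(Add(5, 16), 73), 27) = Add(Mul(21, 73), 27) = Add(1533, 27) = 1560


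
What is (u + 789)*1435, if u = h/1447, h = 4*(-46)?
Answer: 1638051065/1447 ≈ 1.1320e+6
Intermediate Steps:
h = -184
u = -184/1447 ≈ -0.12716
(u + 789)*1435 = (-184/1447 + 789)*1435 = (1141499/1447)*1435 = 1638051065/1447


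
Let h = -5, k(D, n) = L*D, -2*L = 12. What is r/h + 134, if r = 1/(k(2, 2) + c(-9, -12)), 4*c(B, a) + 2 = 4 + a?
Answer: 19432/145 ≈ 134.01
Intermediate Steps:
L = -6 (L = -1/2*12 = -6)
k(D, n) = -6*D
c(B, a) = 1/2 + a/4 (c(B, a) = -1/2 + (4 + a)/4 = -1/2 + (1 + a/4) = 1/2 + a/4)
r = -2/29 (r = 1/(-6*2 + (1/2 + (1/4)*(-12))) = 1/(-12 + (1/2 - 3)) = 1/(-12 - 5/2) = 1/(-29/2) = -2/29 ≈ -0.068966)
r/h + 134 = -2/29/(-5) + 134 = -1/5*(-2/29) + 134 = 2/145 + 134 = 19432/145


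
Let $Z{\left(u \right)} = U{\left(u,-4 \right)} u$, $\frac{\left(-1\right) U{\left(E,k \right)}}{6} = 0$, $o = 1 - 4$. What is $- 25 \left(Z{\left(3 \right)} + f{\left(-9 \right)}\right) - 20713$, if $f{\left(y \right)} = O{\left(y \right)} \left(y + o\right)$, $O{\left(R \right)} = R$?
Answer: $-23413$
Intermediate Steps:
$o = -3$ ($o = 1 - 4 = -3$)
$U{\left(E,k \right)} = 0$ ($U{\left(E,k \right)} = \left(-6\right) 0 = 0$)
$Z{\left(u \right)} = 0$ ($Z{\left(u \right)} = 0 u = 0$)
$f{\left(y \right)} = y \left(-3 + y\right)$ ($f{\left(y \right)} = y \left(y - 3\right) = y \left(-3 + y\right)$)
$- 25 \left(Z{\left(3 \right)} + f{\left(-9 \right)}\right) - 20713 = - 25 \left(0 - 9 \left(-3 - 9\right)\right) - 20713 = - 25 \left(0 - -108\right) - 20713 = - 25 \left(0 + 108\right) - 20713 = \left(-25\right) 108 - 20713 = -2700 - 20713 = -23413$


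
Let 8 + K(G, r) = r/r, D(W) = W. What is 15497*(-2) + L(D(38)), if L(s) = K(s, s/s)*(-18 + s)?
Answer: -31134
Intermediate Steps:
K(G, r) = -7 (K(G, r) = -8 + r/r = -8 + 1 = -7)
L(s) = 126 - 7*s (L(s) = -7*(-18 + s) = 126 - 7*s)
15497*(-2) + L(D(38)) = 15497*(-2) + (126 - 7*38) = -30994 + (126 - 266) = -30994 - 140 = -31134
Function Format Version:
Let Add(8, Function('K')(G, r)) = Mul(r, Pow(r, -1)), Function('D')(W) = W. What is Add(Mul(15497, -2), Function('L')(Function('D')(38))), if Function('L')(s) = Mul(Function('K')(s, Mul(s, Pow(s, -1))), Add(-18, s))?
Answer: -31134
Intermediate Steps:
Function('K')(G, r) = -7 (Function('K')(G, r) = Add(-8, Mul(r, Pow(r, -1))) = Add(-8, 1) = -7)
Function('L')(s) = Add(126, Mul(-7, s)) (Function('L')(s) = Mul(-7, Add(-18, s)) = Add(126, Mul(-7, s)))
Add(Mul(15497, -2), Function('L')(Function('D')(38))) = Add(Mul(15497, -2), Add(126, Mul(-7, 38))) = Add(-30994, Add(126, -266)) = Add(-30994, -140) = -31134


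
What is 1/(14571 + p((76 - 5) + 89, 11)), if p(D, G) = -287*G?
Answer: 1/11414 ≈ 8.7612e-5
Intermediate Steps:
1/(14571 + p((76 - 5) + 89, 11)) = 1/(14571 - 287*11) = 1/(14571 - 3157) = 1/11414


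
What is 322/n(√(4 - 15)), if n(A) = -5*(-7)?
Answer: 46/5 ≈ 9.2000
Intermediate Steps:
n(A) = 35
322/n(√(4 - 15)) = 322/35 = 322*(1/35) = 46/5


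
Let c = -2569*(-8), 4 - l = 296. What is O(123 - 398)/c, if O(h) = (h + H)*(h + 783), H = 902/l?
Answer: -5156327/750148 ≈ -6.8737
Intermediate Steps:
l = -292 (l = 4 - 1*296 = 4 - 296 = -292)
H = -451/146 (H = 902/(-292) = 902*(-1/292) = -451/146 ≈ -3.0890)
c = 20552
O(h) = (783 + h)*(-451/146 + h) (O(h) = (h - 451/146)*(h + 783) = (-451/146 + h)*(783 + h) = (783 + h)*(-451/146 + h))
O(123 - 398)/c = (-353133/146 + (123 - 398)² + 113867*(123 - 398)/146)/20552 = (-353133/146 + (-275)² + (113867/146)*(-275))*(1/20552) = (-353133/146 + 75625 - 31313425/146)*(1/20552) = -10312654/73*1/20552 = -5156327/750148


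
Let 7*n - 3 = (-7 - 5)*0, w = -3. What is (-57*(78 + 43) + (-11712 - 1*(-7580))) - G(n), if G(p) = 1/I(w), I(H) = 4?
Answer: -44117/4 ≈ -11029.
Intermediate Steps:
n = 3/7 (n = 3/7 + ((-7 - 5)*0)/7 = 3/7 + (-12*0)/7 = 3/7 + (1/7)*0 = 3/7 + 0 = 3/7 ≈ 0.42857)
G(p) = 1/4
(-57*(78 + 43) + (-11712 - 1*(-7580))) - G(n) = (-57*(78 + 43) + (-11712 - 1*(-7580))) - 1*1/4 = (-57*121 + (-11712 + 7580)) - 1/4 = (-6897 - 4132) - 1/4 = -11029 - 1/4 = -44117/4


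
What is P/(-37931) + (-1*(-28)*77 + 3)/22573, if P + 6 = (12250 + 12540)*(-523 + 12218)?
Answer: -6544260687183/856216463 ≈ -7643.2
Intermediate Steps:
P = 289919044 (P = -6 + (12250 + 12540)*(-523 + 12218) = -6 + 24790*11695 = -6 + 289919050 = 289919044)
P/(-37931) + (-1*(-28)*77 + 3)/22573 = 289919044/(-37931) + (-1*(-28)*77 + 3)/22573 = 289919044*(-1/37931) + (28*77 + 3)*(1/22573) = -289919044/37931 + (2156 + 3)*(1/22573) = -289919044/37931 + 2159*(1/22573) = -289919044/37931 + 2159/22573 = -6544260687183/856216463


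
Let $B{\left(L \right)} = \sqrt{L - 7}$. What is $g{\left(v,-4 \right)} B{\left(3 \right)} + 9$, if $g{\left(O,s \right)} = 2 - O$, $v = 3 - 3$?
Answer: $9 + 4 i \approx 9.0 + 4.0 i$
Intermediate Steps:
$B{\left(L \right)} = \sqrt{-7 + L}$
$v = 0$
$g{\left(v,-4 \right)} B{\left(3 \right)} + 9 = \left(2 - 0\right) \sqrt{-7 + 3} + 9 = \left(2 + 0\right) \sqrt{-4} + 9 = 2 \cdot 2 i + 9 = 4 i + 9 = 9 + 4 i$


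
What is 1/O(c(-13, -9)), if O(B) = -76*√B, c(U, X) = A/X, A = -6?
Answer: -√6/152 ≈ -0.016115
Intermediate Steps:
c(U, X) = -6/X
1/O(c(-13, -9)) = 1/(-76*√6*√(-1/(-9))) = 1/(-76*√6/3) = -√6/152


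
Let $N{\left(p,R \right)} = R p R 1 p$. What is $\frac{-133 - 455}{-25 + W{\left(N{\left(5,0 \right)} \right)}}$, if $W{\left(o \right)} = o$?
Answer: $\frac{588}{25} \approx 23.52$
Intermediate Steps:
$N{\left(p,R \right)} = R^{2} p^{2}$ ($N{\left(p,R \right)} = p R^{2} \cdot 1 p = p R^{2} p = R^{2} p^{2}$)
$\frac{-133 - 455}{-25 + W{\left(N{\left(5,0 \right)} \right)}} = \frac{-133 - 455}{-25 + 0^{2} \cdot 5^{2}} = - \frac{588}{-25 + 0 \cdot 25} = - \frac{588}{-25 + 0} = - \frac{588}{-25} = \left(-588\right) \left(- \frac{1}{25}\right) = \frac{588}{25}$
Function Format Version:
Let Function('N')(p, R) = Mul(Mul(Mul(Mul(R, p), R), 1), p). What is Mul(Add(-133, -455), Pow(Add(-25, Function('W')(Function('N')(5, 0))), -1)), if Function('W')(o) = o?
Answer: Rational(588, 25) ≈ 23.520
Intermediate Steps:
Function('N')(p, R) = Mul(Pow(R, 2), Pow(p, 2)) (Function('N')(p, R) = Mul(Mul(Mul(p, Pow(R, 2)), 1), p) = Mul(Mul(p, Pow(R, 2)), p) = Mul(Pow(R, 2), Pow(p, 2)))
Mul(Add(-133, -455), Pow(Add(-25, Function('W')(Function('N')(5, 0))), -1)) = Mul(Add(-133, -455), Pow(Add(-25, Mul(Pow(0, 2), Pow(5, 2))), -1)) = Mul(-588, Pow(Add(-25, Mul(0, 25)), -1)) = Mul(-588, Pow(Add(-25, 0), -1)) = Mul(-588, Pow(-25, -1)) = Mul(-588, Rational(-1, 25)) = Rational(588, 25)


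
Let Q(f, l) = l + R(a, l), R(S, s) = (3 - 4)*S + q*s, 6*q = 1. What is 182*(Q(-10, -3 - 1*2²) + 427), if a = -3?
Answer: 230321/3 ≈ 76774.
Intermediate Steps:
q = ⅙ (q = (⅙)*1 = ⅙ ≈ 0.16667)
R(S, s) = -S + s/6 (R(S, s) = (3 - 4)*S + s/6 = -S + s/6)
Q(f, l) = 3 + 7*l/6 (Q(f, l) = l + (-1*(-3) + l/6) = l + (3 + l/6) = 3 + 7*l/6)
182*(Q(-10, -3 - 1*2²) + 427) = 182*((3 + 7*(-3 - 1*2²)/6) + 427) = 182*((3 + 7*(-3 - 1*4)/6) + 427) = 182*((3 + 7*(-3 - 4)/6) + 427) = 182*((3 + (7/6)*(-7)) + 427) = 182*((3 - 49/6) + 427) = 182*(-31/6 + 427) = 182*(2531/6) = 230321/3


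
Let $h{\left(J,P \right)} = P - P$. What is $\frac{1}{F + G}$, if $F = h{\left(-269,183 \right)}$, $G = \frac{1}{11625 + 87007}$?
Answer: $98632$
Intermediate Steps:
$h{\left(J,P \right)} = 0$
$G = \frac{1}{98632} \approx 1.0139 \cdot 10^{-5}$
$F = 0$
$\frac{1}{F + G} = \frac{1}{0 + \frac{1}{98632}} = \frac{1}{\frac{1}{98632}} = 98632$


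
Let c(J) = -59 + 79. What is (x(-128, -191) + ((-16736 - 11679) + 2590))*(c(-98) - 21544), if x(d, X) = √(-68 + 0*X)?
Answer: 555857300 - 43048*I*√17 ≈ 5.5586e+8 - 1.7749e+5*I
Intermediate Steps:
c(J) = 20
x(d, X) = 2*I*√17 (x(d, X) = √(-68 + 0) = √(-68) = 2*I*√17)
(x(-128, -191) + ((-16736 - 11679) + 2590))*(c(-98) - 21544) = (2*I*√17 + ((-16736 - 11679) + 2590))*(20 - 21544) = (2*I*√17 + (-28415 + 2590))*(-21524) = (2*I*√17 - 25825)*(-21524) = (-25825 + 2*I*√17)*(-21524) = 555857300 - 43048*I*√17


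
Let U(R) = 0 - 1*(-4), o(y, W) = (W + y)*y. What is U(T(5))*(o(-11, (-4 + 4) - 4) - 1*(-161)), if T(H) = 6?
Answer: 1304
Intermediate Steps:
o(y, W) = y*(W + y)
U(R) = 4 (U(R) = 0 + 4 = 4)
U(T(5))*(o(-11, (-4 + 4) - 4) - 1*(-161)) = 4*(-11*(((-4 + 4) - 4) - 11) - 1*(-161)) = 4*(-11*((0 - 4) - 11) + 161) = 4*(-11*(-4 - 11) + 161) = 4*(-11*(-15) + 161) = 4*(165 + 161) = 4*326 = 1304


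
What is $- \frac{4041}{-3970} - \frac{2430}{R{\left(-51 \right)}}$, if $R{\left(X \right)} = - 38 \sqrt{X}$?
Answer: $\frac{4041}{3970} - \frac{405 i \sqrt{51}}{323} \approx 1.0179 - 8.9544 i$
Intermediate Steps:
$- \frac{4041}{-3970} - \frac{2430}{R{\left(-51 \right)}} = - \frac{4041}{-3970} - \frac{2430}{\left(-38\right) \sqrt{-51}} = \left(-4041\right) \left(- \frac{1}{3970}\right) - \frac{2430}{\left(-38\right) i \sqrt{51}} = \frac{4041}{3970} - \frac{2430}{\left(-38\right) i \sqrt{51}} = \frac{4041}{3970} - 2430 \frac{i \sqrt{51}}{1938} = \frac{4041}{3970} - \frac{405 i \sqrt{51}}{323}$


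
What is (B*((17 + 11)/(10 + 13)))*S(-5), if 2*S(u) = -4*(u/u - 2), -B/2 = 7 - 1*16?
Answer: 1008/23 ≈ 43.826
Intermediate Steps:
B = 18 (B = -2*(7 - 1*16) = -2*(7 - 16) = -2*(-9) = 18)
S(u) = 2 (S(u) = (-4*(u/u - 2))/2 = (-4*(1 - 2))/2 = (-4*(-1))/2 = (½)*4 = 2)
(B*((17 + 11)/(10 + 13)))*S(-5) = (18*((17 + 11)/(10 + 13)))*2 = (18*(28/23))*2 = (504/23)*2 = 1008/23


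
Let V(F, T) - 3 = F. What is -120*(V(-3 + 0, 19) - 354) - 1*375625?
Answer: -333145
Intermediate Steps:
V(F, T) = 3 + F
-120*(V(-3 + 0, 19) - 354) - 1*375625 = -120*((3 + (-3 + 0)) - 354) - 1*375625 = -120*((3 - 3) - 354) - 375625 = -120*(0 - 354) - 375625 = -120*(-354) - 375625 = 42480 - 375625 = -333145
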